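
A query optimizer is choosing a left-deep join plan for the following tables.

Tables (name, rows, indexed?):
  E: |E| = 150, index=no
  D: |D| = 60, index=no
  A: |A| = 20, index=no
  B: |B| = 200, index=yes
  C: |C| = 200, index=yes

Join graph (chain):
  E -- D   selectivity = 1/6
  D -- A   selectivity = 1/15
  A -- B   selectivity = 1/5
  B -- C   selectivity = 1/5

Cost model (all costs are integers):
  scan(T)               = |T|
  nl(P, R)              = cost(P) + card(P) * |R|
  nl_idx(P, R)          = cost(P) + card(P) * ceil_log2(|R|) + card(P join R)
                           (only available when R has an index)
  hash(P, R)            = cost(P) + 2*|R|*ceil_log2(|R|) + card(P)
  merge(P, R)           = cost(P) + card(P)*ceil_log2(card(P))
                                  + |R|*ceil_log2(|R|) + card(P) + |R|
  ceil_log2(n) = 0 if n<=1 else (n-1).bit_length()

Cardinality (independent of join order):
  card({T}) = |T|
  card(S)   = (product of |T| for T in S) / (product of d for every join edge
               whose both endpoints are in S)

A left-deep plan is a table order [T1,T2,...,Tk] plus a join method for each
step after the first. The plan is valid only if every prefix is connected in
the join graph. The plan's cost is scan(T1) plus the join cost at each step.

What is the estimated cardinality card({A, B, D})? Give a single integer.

3200

Tables in S: A(20), B(200), D(60)
Edges inside S: D-A(d=15), A-B(d=5)
numerator = 20 * 200 * 60 = 240000
denominator = 15 * 5 = 75
card(S) = 240000 / 75 = 3200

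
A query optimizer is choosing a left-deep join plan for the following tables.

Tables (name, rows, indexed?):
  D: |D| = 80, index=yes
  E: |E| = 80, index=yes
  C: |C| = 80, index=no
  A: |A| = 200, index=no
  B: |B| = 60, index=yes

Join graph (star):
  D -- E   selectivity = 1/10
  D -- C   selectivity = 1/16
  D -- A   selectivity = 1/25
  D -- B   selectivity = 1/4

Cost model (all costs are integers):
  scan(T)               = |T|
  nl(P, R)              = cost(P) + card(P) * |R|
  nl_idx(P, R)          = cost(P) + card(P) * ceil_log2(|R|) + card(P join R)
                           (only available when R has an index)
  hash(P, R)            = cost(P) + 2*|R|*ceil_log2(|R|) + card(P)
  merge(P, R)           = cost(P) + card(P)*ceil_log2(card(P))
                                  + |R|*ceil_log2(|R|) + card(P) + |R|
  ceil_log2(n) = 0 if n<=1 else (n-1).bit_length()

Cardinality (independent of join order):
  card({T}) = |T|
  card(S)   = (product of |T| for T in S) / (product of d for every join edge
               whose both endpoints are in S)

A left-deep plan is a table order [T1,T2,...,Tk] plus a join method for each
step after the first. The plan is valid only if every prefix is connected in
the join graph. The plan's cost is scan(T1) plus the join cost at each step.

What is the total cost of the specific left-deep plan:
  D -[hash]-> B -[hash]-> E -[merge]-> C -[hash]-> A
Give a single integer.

step 1: scan D: cost=80, card=80
step 2: join B via hash
    card(P join B) = 80*60/(4) = 1200
    cost = 80 + 2*60*6 + 80 = 880
step 3: join E via hash
    card(P join E) = 1200*80/(10) = 9600
    cost = 880 + 2*80*7 + 1200 = 3200
step 4: join C via merge
    card(P join C) = 9600*80/(16) = 48000
    cost = 3200 + 9600*14 + 80*7 + 9600 + 80 = 147840
step 5: join A via hash
    card(P join A) = 48000*200/(25) = 384000
    cost = 147840 + 2*200*8 + 48000 = 199040

199040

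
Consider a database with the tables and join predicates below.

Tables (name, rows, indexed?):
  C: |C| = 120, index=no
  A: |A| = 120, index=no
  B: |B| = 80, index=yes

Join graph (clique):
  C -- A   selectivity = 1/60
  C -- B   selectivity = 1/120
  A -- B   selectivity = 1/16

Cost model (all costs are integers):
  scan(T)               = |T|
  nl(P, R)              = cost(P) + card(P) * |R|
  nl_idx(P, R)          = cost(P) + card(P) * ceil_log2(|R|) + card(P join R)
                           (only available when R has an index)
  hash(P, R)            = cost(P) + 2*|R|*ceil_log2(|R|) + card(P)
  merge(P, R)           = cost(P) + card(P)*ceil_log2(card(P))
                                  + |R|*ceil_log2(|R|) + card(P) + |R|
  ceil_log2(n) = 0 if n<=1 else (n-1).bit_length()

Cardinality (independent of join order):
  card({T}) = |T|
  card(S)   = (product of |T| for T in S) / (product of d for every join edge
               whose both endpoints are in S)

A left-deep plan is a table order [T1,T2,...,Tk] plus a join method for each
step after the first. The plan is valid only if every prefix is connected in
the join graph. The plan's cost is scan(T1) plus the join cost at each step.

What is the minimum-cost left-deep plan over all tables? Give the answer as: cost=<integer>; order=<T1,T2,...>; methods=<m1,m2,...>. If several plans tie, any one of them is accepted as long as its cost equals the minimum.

Selinger DP (subsets sized 1..n):
  {C}: scan cost=120, card=120
  {A}: scan cost=120, card=120
  {B}: scan cost=80, card=80
  {AC}: card=240; try (C,hash)→1920, (A,hash)→1920, (C,merge)→2040, (A,merge)→2040, (C,nl)→14520, (A,nl)→14520; best=1920 via (C,hash)
  {BC}: card=80; try (B,nl_idx)→1040, (B,hash)→1360, (C,merge)→1680, (B,merge)→1720, (C,hash)→1840, (C,nl)→9680 …(+1); best=1040 via (B,nl_idx)
  {AB}: card=600; try (B,hash)→1360, (B,nl_idx)→1560, (A,merge)→1680, (B,merge)→1720, (A,hash)→1840, (A,nl)→9680 …(+1); best=1360 via (B,hash)
  {ABC}: card=10; try (A,merge)→2640, (A,hash)→2800, (B,hash)→3280, (B,nl_idx)→3610, (C,hash)→3640, (B,merge)→4720 …(+4); best=2640 via (A,merge)

cost=2640; order=C,B,A; methods=nl_idx,merge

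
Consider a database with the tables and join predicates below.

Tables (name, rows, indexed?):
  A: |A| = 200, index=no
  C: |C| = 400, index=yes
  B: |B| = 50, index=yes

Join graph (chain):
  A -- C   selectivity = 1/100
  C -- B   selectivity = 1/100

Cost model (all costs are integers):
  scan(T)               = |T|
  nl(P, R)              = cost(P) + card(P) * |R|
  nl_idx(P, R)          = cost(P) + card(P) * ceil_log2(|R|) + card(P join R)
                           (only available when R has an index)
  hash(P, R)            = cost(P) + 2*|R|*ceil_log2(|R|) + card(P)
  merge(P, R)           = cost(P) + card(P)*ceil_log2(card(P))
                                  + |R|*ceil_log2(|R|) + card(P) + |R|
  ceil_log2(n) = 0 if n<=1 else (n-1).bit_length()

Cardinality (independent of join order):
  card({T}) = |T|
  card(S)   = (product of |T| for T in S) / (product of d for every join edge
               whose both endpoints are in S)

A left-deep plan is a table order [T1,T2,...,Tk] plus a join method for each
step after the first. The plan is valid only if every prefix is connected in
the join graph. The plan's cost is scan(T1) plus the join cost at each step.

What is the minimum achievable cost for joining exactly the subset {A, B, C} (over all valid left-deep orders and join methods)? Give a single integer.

4100

Selinger DP over subsets of {A,B,C}:
  {A}: scan cost=200, card=200
  {C}: scan cost=400, card=400
  {B}: scan cost=50, card=50
  {AC}: card=800; try (C,nl_idx)→2800, (A,hash)→4000, (C,merge)→6000, (A,merge)→6200, (C,hash)→7600, (C,nl)→80200 …(+1); best=2800 via (C,nl_idx)
  {BC}: card=200; try (C,nl_idx)→700, (B,hash)→1400, (B,nl_idx)→3000, (C,merge)→4400, (B,merge)→4750, (C,hash)→7300 …(+2); best=700 via (C,nl_idx)
  {ABC}: card=400; try (A,hash)→4100, (B,hash)→4200, (A,merge)→4300, (B,nl_idx)→8000, (B,merge)→11950, (A,nl)→40700 …(+1); best=4100 via (A,hash)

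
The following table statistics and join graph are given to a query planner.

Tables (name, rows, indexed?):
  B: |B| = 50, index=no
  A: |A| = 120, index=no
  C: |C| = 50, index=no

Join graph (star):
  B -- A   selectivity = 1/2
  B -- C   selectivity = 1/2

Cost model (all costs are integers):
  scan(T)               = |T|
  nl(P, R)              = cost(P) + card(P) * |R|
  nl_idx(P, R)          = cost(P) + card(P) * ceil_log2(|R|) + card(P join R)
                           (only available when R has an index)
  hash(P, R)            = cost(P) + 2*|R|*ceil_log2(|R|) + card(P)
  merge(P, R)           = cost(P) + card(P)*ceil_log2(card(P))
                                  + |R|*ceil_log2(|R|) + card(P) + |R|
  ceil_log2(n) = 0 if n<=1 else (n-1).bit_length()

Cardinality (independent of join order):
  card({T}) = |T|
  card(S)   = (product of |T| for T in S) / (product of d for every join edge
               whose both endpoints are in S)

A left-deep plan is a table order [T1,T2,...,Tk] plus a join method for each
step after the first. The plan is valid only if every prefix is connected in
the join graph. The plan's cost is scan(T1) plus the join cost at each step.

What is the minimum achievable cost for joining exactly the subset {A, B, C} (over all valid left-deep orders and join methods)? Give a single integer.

Selinger DP over subsets of {A,B,C}:
  {B}: scan cost=50, card=50
  {A}: scan cost=120, card=120
  {C}: scan cost=50, card=50
  {AB}: card=3000; try (B,hash)→840, (A,merge)→1360, (B,merge)→1430, (A,hash)→1780, (A,nl)→6050, (B,nl)→6120; best=840 via (B,hash)
  {BC}: card=1250; try (C,hash)→700, (B,hash)→700, (C,merge)→750, (B,merge)→750, (C,nl)→2550, (B,nl)→2550; best=700 via (C,hash)
  {ABC}: card=75000; try (A,hash)→3630, (C,hash)→4440, (A,merge)→16660, (C,merge)→40190, (A,nl)→150700, (C,nl)→150840; best=3630 via (A,hash)

3630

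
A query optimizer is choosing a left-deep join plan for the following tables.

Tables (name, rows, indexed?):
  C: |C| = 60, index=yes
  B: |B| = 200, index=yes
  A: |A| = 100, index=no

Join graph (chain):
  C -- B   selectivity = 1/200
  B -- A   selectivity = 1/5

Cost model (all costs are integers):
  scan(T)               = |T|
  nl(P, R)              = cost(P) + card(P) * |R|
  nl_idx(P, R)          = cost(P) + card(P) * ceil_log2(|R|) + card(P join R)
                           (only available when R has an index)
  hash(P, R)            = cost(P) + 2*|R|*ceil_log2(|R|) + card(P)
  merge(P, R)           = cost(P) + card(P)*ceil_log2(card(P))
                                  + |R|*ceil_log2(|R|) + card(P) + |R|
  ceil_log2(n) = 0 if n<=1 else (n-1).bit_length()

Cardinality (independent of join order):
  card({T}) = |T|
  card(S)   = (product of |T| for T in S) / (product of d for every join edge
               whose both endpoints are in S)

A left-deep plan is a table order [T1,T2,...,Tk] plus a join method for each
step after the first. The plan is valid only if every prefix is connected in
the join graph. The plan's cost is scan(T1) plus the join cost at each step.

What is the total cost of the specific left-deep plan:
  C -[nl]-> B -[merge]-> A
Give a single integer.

13280

step 1: scan C: cost=60, card=60
step 2: join B via nl
    card(P join B) = 60*200/(200) = 60
    cost = 60 + 60*200 = 12060
step 3: join A via merge
    card(P join A) = 60*100/(5) = 1200
    cost = 12060 + 60*6 + 100*7 + 60 + 100 = 13280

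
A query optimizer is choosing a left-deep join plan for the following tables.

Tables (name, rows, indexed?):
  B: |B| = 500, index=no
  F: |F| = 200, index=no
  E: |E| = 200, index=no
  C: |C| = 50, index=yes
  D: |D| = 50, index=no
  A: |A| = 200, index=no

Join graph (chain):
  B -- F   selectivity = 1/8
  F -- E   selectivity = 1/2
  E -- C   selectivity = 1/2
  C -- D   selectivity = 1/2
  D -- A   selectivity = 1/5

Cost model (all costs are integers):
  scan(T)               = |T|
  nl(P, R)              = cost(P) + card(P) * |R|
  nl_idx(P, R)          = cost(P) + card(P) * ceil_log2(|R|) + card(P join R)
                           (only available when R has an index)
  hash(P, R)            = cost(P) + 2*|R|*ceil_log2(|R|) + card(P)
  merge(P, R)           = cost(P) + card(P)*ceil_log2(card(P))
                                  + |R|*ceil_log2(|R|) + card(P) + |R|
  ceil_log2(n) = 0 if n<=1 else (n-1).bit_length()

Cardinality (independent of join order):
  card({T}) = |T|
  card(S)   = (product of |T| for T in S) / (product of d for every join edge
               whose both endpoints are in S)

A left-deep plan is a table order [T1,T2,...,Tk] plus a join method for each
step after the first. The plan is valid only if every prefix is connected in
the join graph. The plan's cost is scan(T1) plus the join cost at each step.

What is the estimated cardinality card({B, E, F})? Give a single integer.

Tables in S: B(500), E(200), F(200)
Edges inside S: B-F(d=8), F-E(d=2)
numerator = 500 * 200 * 200 = 20000000
denominator = 8 * 2 = 16
card(S) = 20000000 / 16 = 1250000

1250000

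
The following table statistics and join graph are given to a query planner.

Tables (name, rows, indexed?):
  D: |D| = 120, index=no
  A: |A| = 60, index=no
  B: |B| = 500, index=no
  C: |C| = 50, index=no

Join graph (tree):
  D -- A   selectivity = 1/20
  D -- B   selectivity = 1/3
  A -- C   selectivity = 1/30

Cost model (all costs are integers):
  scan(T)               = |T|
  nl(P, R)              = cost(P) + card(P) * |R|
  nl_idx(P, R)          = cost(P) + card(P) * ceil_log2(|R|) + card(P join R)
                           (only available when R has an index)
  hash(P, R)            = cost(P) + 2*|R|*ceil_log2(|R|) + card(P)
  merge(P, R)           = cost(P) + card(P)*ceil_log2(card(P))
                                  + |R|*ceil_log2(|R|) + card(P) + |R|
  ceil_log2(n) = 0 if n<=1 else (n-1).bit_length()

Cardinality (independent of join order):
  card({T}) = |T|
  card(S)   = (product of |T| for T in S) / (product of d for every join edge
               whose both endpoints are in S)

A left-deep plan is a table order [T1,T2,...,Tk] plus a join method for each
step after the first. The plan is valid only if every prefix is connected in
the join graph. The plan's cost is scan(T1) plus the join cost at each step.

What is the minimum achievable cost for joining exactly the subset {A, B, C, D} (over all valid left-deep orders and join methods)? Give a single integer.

Selinger DP over subsets of {A,B,C,D}:
  {D}: scan cost=120, card=120
  {A}: scan cost=60, card=60
  {B}: scan cost=500, card=500
  {C}: scan cost=50, card=50
  {AD}: card=360; try (A,hash)→960, (D,merge)→1440, (A,merge)→1500, (D,hash)→1800, (D,nl)→7260, (A,nl)→7320; best=960 via (A,hash)
  {BD}: card=20000; try (D,hash)→2680, (B,merge)→6080, (D,merge)→6460, (B,hash)→9240, (B,nl)→60120, (D,nl)→60500; best=2680 via (D,hash)
  {AC}: card=100; try (C,hash)→720, (A,hash)→820, (A,merge)→820, (C,merge)→830, (A,nl)→3050, (C,nl)→3060; best=720 via (C,hash)
  {ABD}: card=60000; try (B,merge)→9560, (B,hash)→10320, (A,hash)→23400, (B,nl)→180960, (A,merge)→323100, (A,nl)→1202680; best=9560 via (B,merge)
  {ACD}: card=600; try (C,hash)→1920, (D,merge)→2480, (D,hash)→2500, (C,merge)→4910, (D,nl)→12720, (C,nl)→18960; best=1920 via (C,hash)
  {ABCD}: card=100000; try (B,hash)→11520, (B,merge)→13520, (C,hash)→70160, (B,nl)→301920, (C,merge)→1029910, (C,nl)→3009560; best=11520 via (B,hash)

11520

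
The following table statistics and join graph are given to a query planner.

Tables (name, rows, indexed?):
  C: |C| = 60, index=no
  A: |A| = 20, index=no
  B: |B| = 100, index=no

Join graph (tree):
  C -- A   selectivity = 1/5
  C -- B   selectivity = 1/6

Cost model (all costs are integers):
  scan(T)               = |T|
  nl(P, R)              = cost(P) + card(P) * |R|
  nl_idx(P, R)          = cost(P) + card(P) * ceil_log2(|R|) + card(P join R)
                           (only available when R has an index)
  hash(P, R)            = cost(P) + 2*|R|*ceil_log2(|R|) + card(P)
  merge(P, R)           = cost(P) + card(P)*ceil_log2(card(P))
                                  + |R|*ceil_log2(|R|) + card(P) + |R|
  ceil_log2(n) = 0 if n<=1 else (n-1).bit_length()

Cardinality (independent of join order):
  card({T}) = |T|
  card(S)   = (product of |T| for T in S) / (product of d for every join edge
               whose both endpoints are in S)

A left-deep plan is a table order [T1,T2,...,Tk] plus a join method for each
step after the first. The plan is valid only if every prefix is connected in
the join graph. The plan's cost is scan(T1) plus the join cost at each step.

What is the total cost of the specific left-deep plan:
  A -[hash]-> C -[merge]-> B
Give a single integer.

step 1: scan A: cost=20, card=20
step 2: join C via hash
    card(P join C) = 20*60/(5) = 240
    cost = 20 + 2*60*6 + 20 = 760
step 3: join B via merge
    card(P join B) = 240*100/(6) = 4000
    cost = 760 + 240*8 + 100*7 + 240 + 100 = 3720

3720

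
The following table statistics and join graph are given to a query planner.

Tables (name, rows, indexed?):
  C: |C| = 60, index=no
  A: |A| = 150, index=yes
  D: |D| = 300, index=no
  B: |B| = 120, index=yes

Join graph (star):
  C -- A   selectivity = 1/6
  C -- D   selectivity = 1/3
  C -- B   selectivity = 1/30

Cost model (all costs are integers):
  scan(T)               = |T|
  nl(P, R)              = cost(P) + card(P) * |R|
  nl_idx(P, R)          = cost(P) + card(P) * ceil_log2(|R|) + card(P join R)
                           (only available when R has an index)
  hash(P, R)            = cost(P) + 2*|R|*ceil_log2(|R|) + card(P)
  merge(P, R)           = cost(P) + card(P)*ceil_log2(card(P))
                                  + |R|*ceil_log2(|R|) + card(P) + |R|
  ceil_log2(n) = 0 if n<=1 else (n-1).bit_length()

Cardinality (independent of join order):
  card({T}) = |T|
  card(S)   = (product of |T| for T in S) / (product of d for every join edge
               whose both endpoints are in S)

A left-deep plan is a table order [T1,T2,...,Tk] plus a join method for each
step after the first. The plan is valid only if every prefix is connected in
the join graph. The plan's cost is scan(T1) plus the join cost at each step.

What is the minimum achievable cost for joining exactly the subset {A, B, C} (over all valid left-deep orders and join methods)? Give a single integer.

Selinger DP over subsets of {A,B,C}:
  {C}: scan cost=60, card=60
  {A}: scan cost=150, card=150
  {B}: scan cost=120, card=120
  {AC}: card=1500; try (C,hash)→1020, (A,merge)→1830, (C,merge)→1920, (A,nl_idx)→2040, (A,hash)→2520, (A,nl)→9060 …(+1); best=1020 via (C,hash)
  {BC}: card=240; try (B,nl_idx)→720, (C,hash)→960, (B,merge)→1440, (C,merge)→1500, (B,hash)→1800, (B,nl)→7260 …(+1); best=720 via (B,nl_idx)
  {ABC}: card=6000; try (A,hash)→3360, (B,hash)→4200, (A,merge)→4230, (A,nl_idx)→8640, (B,nl_idx)→17520, (B,merge)→19980 …(+2); best=3360 via (A,hash)

3360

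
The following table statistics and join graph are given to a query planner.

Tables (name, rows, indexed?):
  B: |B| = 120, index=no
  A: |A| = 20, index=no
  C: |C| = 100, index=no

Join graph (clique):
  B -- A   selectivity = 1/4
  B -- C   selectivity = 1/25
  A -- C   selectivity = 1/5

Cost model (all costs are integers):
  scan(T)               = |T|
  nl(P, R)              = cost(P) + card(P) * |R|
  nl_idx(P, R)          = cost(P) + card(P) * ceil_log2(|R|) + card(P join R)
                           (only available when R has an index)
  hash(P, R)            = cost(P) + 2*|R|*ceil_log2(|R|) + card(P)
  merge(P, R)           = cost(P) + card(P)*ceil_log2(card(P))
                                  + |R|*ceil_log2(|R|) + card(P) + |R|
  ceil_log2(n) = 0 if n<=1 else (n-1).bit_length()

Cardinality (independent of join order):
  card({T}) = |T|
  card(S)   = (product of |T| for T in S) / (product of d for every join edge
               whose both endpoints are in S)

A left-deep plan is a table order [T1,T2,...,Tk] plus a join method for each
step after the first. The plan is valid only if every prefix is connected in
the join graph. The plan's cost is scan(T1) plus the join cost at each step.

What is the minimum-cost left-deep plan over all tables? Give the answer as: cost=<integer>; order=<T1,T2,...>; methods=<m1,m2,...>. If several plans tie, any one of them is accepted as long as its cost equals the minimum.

Selinger DP (subsets sized 1..n):
  {B}: scan cost=120, card=120
  {A}: scan cost=20, card=20
  {C}: scan cost=100, card=100
  {AB}: card=600; try (A,hash)→440, (B,merge)→1100, (A,merge)→1200, (B,hash)→1720, (B,nl)→2420, (A,nl)→2520; best=440 via (A,hash)
  {BC}: card=480; try (C,hash)→1640, (B,merge)→1860, (C,merge)→1880, (B,hash)→1880, (B,nl)→12100, (C,nl)→12120; best=1640 via (C,hash)
  {AC}: card=400; try (A,hash)→400, (C,merge)→940, (A,merge)→1020, (C,hash)→1440, (C,nl)→2020, (A,nl)→2100; best=400 via (A,hash)
  {ABC}: card=480; try (A,hash)→2320, (C,hash)→2440, (B,hash)→2480, (B,merge)→5360, (A,merge)→6560, (C,merge)→7840 …(+3); best=2320 via (A,hash)

cost=2320; order=B,C,A; methods=hash,hash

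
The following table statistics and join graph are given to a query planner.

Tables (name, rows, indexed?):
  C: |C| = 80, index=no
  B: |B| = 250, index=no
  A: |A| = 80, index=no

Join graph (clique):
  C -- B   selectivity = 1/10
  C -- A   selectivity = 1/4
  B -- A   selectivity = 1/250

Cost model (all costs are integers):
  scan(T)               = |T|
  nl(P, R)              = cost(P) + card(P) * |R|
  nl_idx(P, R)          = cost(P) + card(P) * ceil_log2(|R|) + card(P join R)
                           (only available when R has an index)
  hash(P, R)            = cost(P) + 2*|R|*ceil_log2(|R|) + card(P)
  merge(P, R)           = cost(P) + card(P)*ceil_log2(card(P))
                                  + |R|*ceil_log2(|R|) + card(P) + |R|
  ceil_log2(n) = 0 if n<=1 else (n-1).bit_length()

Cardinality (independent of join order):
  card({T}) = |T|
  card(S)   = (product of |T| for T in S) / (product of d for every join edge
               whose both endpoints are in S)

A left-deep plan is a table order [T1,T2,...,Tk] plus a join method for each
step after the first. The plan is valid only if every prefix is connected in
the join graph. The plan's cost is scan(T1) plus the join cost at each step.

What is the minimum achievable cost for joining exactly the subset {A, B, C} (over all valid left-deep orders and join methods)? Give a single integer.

2820

Selinger DP over subsets of {A,B,C}:
  {C}: scan cost=80, card=80
  {B}: scan cost=250, card=250
  {A}: scan cost=80, card=80
  {BC}: card=2000; try (C,hash)→1620, (B,merge)→2970, (C,merge)→3140, (B,hash)→4160, (B,nl)→20080, (C,nl)→20250; best=1620 via (C,hash)
  {AC}: card=1600; try (C,hash)→1280, (A,hash)→1280, (C,merge)→1360, (A,merge)→1360, (C,nl)→6480, (A,nl)→6480; best=1280 via (C,hash)
  {AB}: card=80; try (A,hash)→1620, (B,merge)→2970, (A,merge)→3140, (B,hash)→4160, (B,nl)→20080, (A,nl)→20250; best=1620 via (A,hash)
  {ABC}: card=160; try (C,hash)→2820, (C,merge)→2900, (A,hash)→4740, (B,hash)→6880, (C,nl)→8020, (B,merge)→22730 …(+3); best=2820 via (C,hash)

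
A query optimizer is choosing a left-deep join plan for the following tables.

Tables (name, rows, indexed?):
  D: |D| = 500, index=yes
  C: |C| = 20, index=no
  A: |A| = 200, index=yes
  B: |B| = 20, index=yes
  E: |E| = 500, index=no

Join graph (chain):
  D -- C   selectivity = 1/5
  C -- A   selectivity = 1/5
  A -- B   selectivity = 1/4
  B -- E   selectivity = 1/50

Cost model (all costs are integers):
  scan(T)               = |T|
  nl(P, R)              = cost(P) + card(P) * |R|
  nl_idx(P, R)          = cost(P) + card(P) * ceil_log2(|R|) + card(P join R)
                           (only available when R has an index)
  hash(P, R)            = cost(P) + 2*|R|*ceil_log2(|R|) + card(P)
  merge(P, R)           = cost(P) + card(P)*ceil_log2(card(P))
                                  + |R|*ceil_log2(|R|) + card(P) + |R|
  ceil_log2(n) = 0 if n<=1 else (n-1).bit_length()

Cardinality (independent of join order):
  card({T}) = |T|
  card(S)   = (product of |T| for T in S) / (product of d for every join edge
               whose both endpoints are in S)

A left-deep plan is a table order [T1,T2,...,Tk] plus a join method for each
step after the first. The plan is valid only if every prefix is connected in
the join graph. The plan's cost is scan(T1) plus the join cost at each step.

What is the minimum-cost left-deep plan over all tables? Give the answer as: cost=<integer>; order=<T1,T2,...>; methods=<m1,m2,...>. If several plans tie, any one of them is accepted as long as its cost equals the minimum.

Selinger DP (subsets sized 1..n):
  {D}: scan cost=500, card=500
  {C}: scan cost=20, card=20
  {A}: scan cost=200, card=200
  {B}: scan cost=20, card=20
  {E}: scan cost=500, card=500
  {CD}: card=2000; try (C,hash)→1200, (D,nl_idx)→2200, (D,merge)→5140, (C,merge)→5620, (D,hash)→9040, (D,nl)→10020 …(+1); best=1200 via (C,hash)
  {AC}: card=800; try (C,hash)→600, (A,nl_idx)→980, (A,merge)→1940, (C,merge)→2120, (A,hash)→3240, (A,nl)→4020 …(+1); best=600 via (C,hash)
  {AB}: card=1000; try (B,hash)→600, (A,nl_idx)→1180, (A,merge)→1940, (B,merge)→2120, (B,nl_idx)→2200, (A,hash)→3240 …(+2); best=600 via (B,hash)
  {BE}: card=200; try (B,hash)→1200, (B,nl_idx)→3200, (E,merge)→5140, (B,merge)→5620, (E,hash)→9040, (E,nl)→10020 …(+1); best=1200 via (B,hash)
  {ACD}: card=80000; try (A,hash)→6400, (D,hash)→10400, (D,merge)→14400, (A,merge)→27000, (D,nl_idx)→87800, (A,nl_idx)→97200 …(+2); best=6400 via (A,hash)
  {ABC}: card=4000; try (B,hash)→1600, (C,hash)→1800, (B,nl_idx)→8600, (B,merge)→9520, (C,merge)→11720, (B,nl)→16600 …(+1); best=1600 via (B,hash)
  {ABE}: card=10000; try (A,hash)→4600, (A,merge)→4800, (E,hash)→10600, (A,nl_idx)→12800, (E,merge)→16600, (A,nl)→41200 …(+1); best=4600 via (A,hash)
  {ABCD}: card=400000; try (D,hash)→14600, (D,merge)→58600, (B,hash)→86600, (D,nl_idx)→437600, (B,nl_idx)→806400, (B,merge)→1446520 …(+2); best=14600 via (D,hash)
  {ABCE}: card=40000; try (E,hash)→14600, (C,hash)→14800, (E,merge)→58600, (C,merge)→154720, (C,nl)→204600, (E,nl)→2001600; best=14600 via (E,hash)
  {ABCDE}: card=4000000; try (D,hash)→63600, (E,hash)→423600, (D,merge)→699600, (D,nl_idx)→4374600, (E,merge)→8019600, (D,nl)→20014600 …(+1); best=63600 via (D,hash)

cost=63600; order=A,C,B,E,D; methods=hash,hash,hash,hash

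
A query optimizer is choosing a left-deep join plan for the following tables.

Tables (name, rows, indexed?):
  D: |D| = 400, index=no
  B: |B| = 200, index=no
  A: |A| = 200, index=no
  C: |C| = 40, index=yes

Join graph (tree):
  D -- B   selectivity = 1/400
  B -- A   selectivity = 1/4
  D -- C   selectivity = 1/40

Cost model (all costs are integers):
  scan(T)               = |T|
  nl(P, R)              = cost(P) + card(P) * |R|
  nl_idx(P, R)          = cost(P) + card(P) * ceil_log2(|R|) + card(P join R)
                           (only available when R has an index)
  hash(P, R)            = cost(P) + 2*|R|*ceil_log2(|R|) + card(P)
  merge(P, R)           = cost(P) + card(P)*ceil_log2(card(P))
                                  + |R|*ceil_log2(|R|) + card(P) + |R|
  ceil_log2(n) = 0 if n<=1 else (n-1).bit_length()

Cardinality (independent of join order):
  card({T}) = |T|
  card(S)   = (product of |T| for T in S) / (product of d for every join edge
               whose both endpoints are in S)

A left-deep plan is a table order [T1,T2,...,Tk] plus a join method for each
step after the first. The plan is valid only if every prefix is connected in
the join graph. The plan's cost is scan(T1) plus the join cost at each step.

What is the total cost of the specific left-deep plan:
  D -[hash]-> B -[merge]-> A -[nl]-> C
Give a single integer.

step 1: scan D: cost=400, card=400
step 2: join B via hash
    card(P join B) = 400*200/(400) = 200
    cost = 400 + 2*200*8 + 400 = 4000
step 3: join A via merge
    card(P join A) = 200*200/(4) = 10000
    cost = 4000 + 200*8 + 200*8 + 200 + 200 = 7600
step 4: join C via nl
    card(P join C) = 10000*40/(40) = 10000
    cost = 7600 + 10000*40 = 407600

407600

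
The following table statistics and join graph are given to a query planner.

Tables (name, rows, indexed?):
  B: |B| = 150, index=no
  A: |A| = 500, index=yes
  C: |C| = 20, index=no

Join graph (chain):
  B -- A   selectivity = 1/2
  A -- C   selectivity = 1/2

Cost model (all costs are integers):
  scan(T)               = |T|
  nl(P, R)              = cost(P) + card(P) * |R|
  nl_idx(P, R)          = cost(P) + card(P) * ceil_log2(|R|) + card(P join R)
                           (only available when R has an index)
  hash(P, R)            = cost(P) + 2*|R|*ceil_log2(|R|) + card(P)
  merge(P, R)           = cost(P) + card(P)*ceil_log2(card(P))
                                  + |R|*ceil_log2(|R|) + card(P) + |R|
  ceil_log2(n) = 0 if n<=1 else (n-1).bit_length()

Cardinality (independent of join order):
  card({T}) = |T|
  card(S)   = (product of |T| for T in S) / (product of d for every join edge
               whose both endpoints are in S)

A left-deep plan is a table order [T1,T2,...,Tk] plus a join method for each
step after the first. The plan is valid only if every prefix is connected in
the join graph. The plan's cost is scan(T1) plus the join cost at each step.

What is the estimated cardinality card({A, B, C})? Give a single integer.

Tables in S: A(500), B(150), C(20)
Edges inside S: B-A(d=2), A-C(d=2)
numerator = 500 * 150 * 20 = 1500000
denominator = 2 * 2 = 4
card(S) = 1500000 / 4 = 375000

375000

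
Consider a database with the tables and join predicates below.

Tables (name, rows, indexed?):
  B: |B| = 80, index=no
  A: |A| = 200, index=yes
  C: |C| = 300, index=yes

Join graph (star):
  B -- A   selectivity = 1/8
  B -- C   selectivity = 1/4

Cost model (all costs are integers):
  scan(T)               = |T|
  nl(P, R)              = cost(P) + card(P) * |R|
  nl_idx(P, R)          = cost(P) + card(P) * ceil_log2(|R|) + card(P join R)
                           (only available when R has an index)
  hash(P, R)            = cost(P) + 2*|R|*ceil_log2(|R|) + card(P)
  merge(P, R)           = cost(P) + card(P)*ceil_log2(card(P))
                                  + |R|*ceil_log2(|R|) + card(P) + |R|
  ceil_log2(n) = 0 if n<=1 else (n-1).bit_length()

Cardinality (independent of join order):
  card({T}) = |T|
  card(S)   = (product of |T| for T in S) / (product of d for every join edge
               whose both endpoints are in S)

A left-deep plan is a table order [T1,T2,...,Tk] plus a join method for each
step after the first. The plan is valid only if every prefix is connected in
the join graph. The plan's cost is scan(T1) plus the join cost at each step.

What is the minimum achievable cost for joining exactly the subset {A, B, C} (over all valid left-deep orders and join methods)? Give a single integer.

8920

Selinger DP over subsets of {A,B,C}:
  {B}: scan cost=80, card=80
  {A}: scan cost=200, card=200
  {C}: scan cost=300, card=300
  {AB}: card=2000; try (B,hash)→1520, (A,merge)→2520, (B,merge)→2640, (A,nl_idx)→2720, (A,hash)→3360, (A,nl)→16080 …(+1); best=1520 via (B,hash)
  {BC}: card=6000; try (B,hash)→1720, (C,merge)→3720, (B,merge)→3940, (C,hash)→5560, (C,nl_idx)→6800, (C,nl)→24080 …(+1); best=1720 via (B,hash)
  {ABC}: card=150000; try (C,hash)→8920, (A,hash)→10920, (C,merge)→28520, (A,merge)→87520, (C,nl_idx)→169520, (A,nl_idx)→199720 …(+2); best=8920 via (C,hash)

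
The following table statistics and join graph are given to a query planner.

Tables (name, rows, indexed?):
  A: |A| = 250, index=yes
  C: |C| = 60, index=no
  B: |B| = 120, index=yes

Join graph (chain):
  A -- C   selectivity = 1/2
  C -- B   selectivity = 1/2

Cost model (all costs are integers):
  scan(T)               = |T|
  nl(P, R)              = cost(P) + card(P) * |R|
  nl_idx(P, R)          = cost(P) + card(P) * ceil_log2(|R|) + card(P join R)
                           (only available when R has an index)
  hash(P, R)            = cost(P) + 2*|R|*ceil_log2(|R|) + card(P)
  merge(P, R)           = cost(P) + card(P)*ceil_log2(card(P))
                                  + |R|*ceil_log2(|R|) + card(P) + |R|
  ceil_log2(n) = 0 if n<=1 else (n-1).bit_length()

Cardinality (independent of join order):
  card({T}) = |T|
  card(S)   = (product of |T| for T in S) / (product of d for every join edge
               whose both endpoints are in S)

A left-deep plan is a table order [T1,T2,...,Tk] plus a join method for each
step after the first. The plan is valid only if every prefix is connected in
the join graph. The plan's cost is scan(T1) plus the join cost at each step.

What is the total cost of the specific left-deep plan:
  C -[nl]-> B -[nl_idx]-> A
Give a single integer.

step 1: scan C: cost=60, card=60
step 2: join B via nl
    card(P join B) = 60*120/(2) = 3600
    cost = 60 + 60*120 = 7260
step 3: join A via nl_idx
    card(P join A) = 3600*250/(2) = 450000
    cost = 7260 + 3600*8 + 450000 = 486060

486060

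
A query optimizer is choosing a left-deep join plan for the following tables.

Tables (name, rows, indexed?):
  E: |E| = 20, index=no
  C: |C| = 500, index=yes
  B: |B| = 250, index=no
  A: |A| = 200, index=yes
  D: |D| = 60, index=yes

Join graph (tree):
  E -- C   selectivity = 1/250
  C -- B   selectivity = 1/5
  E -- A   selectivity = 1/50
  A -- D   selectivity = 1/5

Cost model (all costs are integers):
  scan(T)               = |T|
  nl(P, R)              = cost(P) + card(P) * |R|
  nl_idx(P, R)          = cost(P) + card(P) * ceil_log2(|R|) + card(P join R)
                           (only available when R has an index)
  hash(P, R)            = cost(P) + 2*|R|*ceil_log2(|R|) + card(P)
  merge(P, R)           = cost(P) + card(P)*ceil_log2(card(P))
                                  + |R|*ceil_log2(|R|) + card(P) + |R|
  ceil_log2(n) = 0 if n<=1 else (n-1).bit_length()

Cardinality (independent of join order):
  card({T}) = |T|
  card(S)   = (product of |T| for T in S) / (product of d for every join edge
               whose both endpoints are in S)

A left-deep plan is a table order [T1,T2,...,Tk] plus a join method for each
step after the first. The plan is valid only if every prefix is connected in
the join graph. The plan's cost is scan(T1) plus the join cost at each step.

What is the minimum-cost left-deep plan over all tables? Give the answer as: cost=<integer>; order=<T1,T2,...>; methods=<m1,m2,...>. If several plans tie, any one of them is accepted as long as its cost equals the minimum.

Selinger DP (subsets sized 1..n):
  {E}: scan cost=20, card=20
  {C}: scan cost=500, card=500
  {B}: scan cost=250, card=250
  {A}: scan cost=200, card=200
  {D}: scan cost=60, card=60
  {CE}: card=40; try (C,nl_idx)→240, (E,hash)→1200, (C,merge)→5140, (E,merge)→5620, (C,hash)→9040, (C,nl)→10020 …(+1); best=240 via (C,nl_idx)
  {AE}: card=80; try (A,nl_idx)→260, (E,hash)→600, (A,merge)→1940, (E,merge)→2120, (A,hash)→3240, (A,nl)→4020 …(+1); best=260 via (A,nl_idx)
  {BC}: card=25000; try (B,hash)→5000, (C,merge)→7500, (B,merge)→7750, (C,hash)→9500, (C,nl_idx)→27500, (C,nl)→125250 …(+1); best=5000 via (B,hash)
  {AD}: card=2400; try (D,hash)→1120, (A,merge)→2280, (D,merge)→2420, (A,nl_idx)→2940, (A,hash)→3320, (D,nl_idx)→3800 …(+2); best=1120 via (D,hash)
  {BCE}: card=2000; try (B,merge)→2770, (B,hash)→4280, (B,nl)→10240, (E,hash)→30200, (E,merge)→405120, (E,nl)→505000; best=2770 via (B,merge)
  {ACE}: card=160; try (A,nl_idx)→720, (C,nl_idx)→1140, (A,merge)→2320, (A,hash)→3480, (C,merge)→5900, (A,nl)→8240 …(+2); best=720 via (A,nl_idx)
  {ADE}: card=960; try (D,hash)→1060, (D,merge)→1320, (D,nl_idx)→1700, (E,hash)→3720, (D,nl)→5060, (E,merge)→32440 …(+1); best=1060 via (D,hash)
  {ABCE}: card=8000; try (B,merge)→4410, (B,hash)→4880, (A,hash)→7970, (A,nl_idx)→26770, (A,merge)→28570, (B,nl)→40720 …(+1); best=4410 via (B,merge)
  {ACDE}: card=1920; try (D,hash)→1600, (D,merge)→2580, (D,nl_idx)→3600, (D,nl)→10320, (C,hash)→11020, (C,nl_idx)→11620 …(+2); best=1600 via (D,hash)
  {ABCDE}: card=96000; try (B,hash)→7520, (D,hash)→13130, (B,merge)→26890, (D,merge)→116830, (D,nl_idx)→148410, (B,nl)→481600 …(+1); best=7520 via (B,hash)

cost=7520; order=E,C,A,D,B; methods=nl_idx,nl_idx,hash,hash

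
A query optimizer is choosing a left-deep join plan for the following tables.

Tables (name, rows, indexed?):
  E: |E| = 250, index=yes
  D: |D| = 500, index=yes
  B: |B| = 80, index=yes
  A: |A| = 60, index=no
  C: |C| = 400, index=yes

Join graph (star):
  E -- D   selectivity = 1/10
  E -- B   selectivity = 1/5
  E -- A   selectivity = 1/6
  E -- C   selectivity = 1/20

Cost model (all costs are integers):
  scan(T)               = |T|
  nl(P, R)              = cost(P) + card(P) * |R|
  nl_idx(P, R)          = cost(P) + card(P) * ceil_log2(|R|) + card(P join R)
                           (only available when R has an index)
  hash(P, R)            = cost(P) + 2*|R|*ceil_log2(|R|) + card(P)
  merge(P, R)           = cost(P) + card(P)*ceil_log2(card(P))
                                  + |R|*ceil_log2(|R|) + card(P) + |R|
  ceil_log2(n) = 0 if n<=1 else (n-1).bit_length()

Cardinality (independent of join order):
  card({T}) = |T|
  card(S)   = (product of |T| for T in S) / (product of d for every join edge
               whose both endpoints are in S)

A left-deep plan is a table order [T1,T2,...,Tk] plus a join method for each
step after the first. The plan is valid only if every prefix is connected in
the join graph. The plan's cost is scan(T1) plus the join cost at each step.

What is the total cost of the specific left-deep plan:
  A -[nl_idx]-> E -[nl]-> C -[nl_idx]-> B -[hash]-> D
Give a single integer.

2962040

step 1: scan A: cost=60, card=60
step 2: join E via nl_idx
    card(P join E) = 60*250/(6) = 2500
    cost = 60 + 60*8 + 2500 = 3040
step 3: join C via nl
    card(P join C) = 2500*400/(20) = 50000
    cost = 3040 + 2500*400 = 1003040
step 4: join B via nl_idx
    card(P join B) = 50000*80/(5) = 800000
    cost = 1003040 + 50000*7 + 800000 = 2153040
step 5: join D via hash
    card(P join D) = 800000*500/(10) = 40000000
    cost = 2153040 + 2*500*9 + 800000 = 2962040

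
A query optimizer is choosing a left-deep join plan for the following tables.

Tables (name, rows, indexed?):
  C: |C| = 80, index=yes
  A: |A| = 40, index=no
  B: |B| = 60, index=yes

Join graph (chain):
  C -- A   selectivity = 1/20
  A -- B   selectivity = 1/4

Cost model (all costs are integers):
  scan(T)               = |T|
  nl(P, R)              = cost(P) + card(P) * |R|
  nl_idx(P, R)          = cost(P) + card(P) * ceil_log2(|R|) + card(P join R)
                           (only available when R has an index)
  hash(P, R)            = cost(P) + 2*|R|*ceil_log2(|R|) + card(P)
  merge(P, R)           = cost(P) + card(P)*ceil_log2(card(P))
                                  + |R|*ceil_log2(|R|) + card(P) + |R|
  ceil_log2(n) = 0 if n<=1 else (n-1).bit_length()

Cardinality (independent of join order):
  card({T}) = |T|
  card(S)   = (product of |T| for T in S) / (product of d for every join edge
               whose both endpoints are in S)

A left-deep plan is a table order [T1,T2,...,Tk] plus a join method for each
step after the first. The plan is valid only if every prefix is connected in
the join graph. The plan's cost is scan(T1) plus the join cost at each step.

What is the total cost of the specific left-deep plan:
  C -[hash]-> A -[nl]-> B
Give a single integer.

step 1: scan C: cost=80, card=80
step 2: join A via hash
    card(P join A) = 80*40/(20) = 160
    cost = 80 + 2*40*6 + 80 = 640
step 3: join B via nl
    card(P join B) = 160*60/(4) = 2400
    cost = 640 + 160*60 = 10240

10240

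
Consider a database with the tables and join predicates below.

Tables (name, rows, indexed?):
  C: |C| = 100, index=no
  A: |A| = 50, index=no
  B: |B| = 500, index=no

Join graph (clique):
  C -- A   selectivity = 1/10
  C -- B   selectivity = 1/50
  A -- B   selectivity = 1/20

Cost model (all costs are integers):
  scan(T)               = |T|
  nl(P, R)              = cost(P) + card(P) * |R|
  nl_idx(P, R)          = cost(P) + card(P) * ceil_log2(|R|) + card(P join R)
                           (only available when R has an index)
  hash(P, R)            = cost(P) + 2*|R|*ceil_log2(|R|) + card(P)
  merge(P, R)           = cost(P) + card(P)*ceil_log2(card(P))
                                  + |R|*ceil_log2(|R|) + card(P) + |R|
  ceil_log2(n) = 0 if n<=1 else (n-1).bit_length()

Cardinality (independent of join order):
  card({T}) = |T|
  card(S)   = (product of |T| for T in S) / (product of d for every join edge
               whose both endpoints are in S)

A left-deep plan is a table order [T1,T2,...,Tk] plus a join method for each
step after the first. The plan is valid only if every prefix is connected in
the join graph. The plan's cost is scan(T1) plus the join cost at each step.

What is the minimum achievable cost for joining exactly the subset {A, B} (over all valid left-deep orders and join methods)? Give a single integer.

Selinger DP over subsets of {A,B}:
  {A}: scan cost=50, card=50
  {B}: scan cost=500, card=500
  {AB}: card=1250; try (A,hash)→1600, (B,merge)→5400, (A,merge)→5850, (B,hash)→9100, (B,nl)→25050, (A,nl)→25500; best=1600 via (A,hash)

1600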